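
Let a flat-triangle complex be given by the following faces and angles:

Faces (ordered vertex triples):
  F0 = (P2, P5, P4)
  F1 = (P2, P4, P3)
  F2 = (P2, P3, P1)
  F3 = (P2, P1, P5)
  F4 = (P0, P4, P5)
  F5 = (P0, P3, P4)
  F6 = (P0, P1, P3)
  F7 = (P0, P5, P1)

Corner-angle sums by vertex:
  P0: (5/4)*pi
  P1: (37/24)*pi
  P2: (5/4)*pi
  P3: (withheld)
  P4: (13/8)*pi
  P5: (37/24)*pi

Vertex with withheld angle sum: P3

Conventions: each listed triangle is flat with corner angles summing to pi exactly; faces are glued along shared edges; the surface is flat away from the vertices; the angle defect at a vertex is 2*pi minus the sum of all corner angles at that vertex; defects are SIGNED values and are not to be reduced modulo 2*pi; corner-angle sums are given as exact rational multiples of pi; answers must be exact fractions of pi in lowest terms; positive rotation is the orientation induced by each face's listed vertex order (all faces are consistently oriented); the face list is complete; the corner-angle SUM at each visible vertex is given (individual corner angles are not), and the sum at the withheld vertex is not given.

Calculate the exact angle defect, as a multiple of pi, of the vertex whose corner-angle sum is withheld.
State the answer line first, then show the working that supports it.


Answer: defect(P3) = (29/24)*pi

V = 6, E = 12, F = 8; chi = V - E + F = 2
Gauss-Bonnet: total defect = 2*pi*chi = 4*pi; visible defects sum to (67/24)*pi


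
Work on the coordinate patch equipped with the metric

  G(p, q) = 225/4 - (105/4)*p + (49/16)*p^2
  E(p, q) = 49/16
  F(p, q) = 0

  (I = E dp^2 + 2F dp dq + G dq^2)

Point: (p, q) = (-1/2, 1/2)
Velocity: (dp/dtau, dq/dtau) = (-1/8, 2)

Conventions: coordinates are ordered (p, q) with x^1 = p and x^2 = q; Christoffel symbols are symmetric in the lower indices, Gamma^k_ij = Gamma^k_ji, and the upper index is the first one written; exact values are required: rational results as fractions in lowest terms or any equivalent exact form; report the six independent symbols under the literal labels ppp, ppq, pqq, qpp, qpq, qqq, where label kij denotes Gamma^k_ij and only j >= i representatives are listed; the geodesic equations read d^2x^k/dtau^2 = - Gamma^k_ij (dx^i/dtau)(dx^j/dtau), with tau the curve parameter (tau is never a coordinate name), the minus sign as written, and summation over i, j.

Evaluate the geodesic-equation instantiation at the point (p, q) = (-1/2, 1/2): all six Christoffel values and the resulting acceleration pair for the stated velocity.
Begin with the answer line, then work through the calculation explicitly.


Answer: Gamma_ppp = 0, Gamma_ppq = 0, Gamma_pqq = 67/14, Gamma_qpp = 0, Gamma_qpq = -14/67, Gamma_qqq = 0; accelerations (d^2p/dtau^2, d^2q/dtau^2) = (-134/7, -7/67)

E = 49/16, F = 0, G = 4489/64 at the point
E_p = 0, E_q = 0, F_p = 0, F_q = 0, G_p = -469/16, G_q = 0
EG - F^2 = 219961/1024;  g^inv = (1024/219961) * [[4489/64, 0], [0, 49/16]]
first-kind symbols [ij,l] = (1/2)(d_i g_jl + d_j g_il - d_l g_ij): [pp,p] = E_p/2 = 0, [pp,q] = F_p - E_q/2 = 0, [pq,p] = E_q/2 = 0, [pq,q] = G_p/2 = -469/32, [qq,p] = F_q - G_p/2 = 469/32, [qq,q] = G_q/2 = 0
Gamma^p_ij = (G*[ij,p] - F*[ij,q])/(EG - F^2), Gamma^q_ij = (E*[ij,q] - F*[ij,p])/(EG - F^2)
Gamma_ppp = 0, Gamma_ppq = 0, Gamma_pqq = 67/14, Gamma_qpp = 0, Gamma_qpq = -14/67, Gamma_qqq = 0
d^2p/dtau^2 = -(Gamma_ppp*(-1/8)^2 + 2*Gamma_ppq*(-1/8)*(2) + Gamma_pqq*(2)^2) = -134/7
d^2q/dtau^2 = -(Gamma_qpp*(-1/8)^2 + 2*Gamma_qpq*(-1/8)*(2) + Gamma_qqq*(2)^2) = -7/67


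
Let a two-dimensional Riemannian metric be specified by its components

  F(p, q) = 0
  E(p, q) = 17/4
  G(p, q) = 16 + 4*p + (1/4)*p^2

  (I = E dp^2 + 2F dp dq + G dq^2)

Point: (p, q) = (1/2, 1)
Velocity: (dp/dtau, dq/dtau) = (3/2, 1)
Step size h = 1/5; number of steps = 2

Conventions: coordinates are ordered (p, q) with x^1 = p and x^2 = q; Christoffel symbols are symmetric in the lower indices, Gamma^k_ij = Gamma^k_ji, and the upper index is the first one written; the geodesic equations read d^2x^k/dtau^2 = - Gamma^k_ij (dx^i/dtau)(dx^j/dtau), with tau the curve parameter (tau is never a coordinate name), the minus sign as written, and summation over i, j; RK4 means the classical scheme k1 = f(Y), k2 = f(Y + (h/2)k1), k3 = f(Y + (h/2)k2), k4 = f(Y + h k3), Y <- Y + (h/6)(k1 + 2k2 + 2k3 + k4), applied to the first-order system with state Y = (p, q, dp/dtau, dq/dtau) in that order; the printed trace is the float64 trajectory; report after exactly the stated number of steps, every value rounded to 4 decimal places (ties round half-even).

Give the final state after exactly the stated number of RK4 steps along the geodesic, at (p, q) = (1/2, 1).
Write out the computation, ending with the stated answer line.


f(Y) = (dp/dtau, dq/dtau, -Gamma^p_ij Y'^i Y'^j, -Gamma^q_ij Y'^i Y'^j) with the Gammas evaluated at the stage position; h = 0.200000; intermediate values shown to 6 dp
step 0: p = 0.5000, q = 1.0000, dp/dtau = 1.5000, dq/dtau = 1.0000
step 1:
  k1: at (p, q) = (0.500000, 1.000000), (dp/dtau, dq/dtau) = (1.500000, 1.000000); Gamma_ppp = 0.000000, Gamma_ppq = 0.000000, Gamma_pqq = -0.500000, Gamma_qpp = 0.000000, Gamma_qpq = 0.117647, Gamma_qqq = 0.000000; k1 = (1.500000, 1.000000, 0.500000, -0.352941)
  k2: at (p, q) = (0.650000, 1.100000), (dp/dtau, dq/dtau) = (1.550000, 0.964706); Gamma_ppp = 0.000000, Gamma_ppq = 0.000000, Gamma_pqq = -0.508824, Gamma_qpp = 0.000000, Gamma_qpq = 0.115607, Gamma_qqq = 0.000000; k2 = (1.550000, 0.964706, 0.473540, -0.345733)
  k3: at (p, q) = (0.655000, 1.096471), (dp/dtau, dq/dtau) = (1.547354, 0.965427); Gamma_ppp = 0.000000, Gamma_ppq = 0.000000, Gamma_pqq = -0.509118, Gamma_qpp = 0.000000, Gamma_qpq = 0.115540, Gamma_qqq = 0.000000; k3 = (1.547354, 0.965427, 0.474522, -0.345201)
  k4: at (p, q) = (0.809471, 1.193085), (dp/dtau, dq/dtau) = (1.594904, 0.930960); Gamma_ppp = 0.000000, Gamma_ppq = 0.000000, Gamma_pqq = -0.518204, Gamma_qpp = 0.000000, Gamma_qpq = 0.113514, Gamma_qqq = 0.000000; k4 = (1.594904, 0.930960, 0.449120, -0.337090)
  Y <- Y + (h/6)(k1 + 2k2 + 2k3 + k4): p = 0.8097, q = 1.1930, dp/dtau = 1.5948, dq/dtau = 0.9309
step 2:
  k1: at (p, q) = (0.809654, 1.193041), (dp/dtau, dq/dtau) = (1.594842, 0.930937); Gamma_ppp = 0.000000, Gamma_ppq = 0.000000, Gamma_pqq = -0.518215, Gamma_qpp = 0.000000, Gamma_qpq = 0.113512, Gamma_qqq = 0.000000; k1 = (1.594842, 0.930937, 0.449107, -0.337061)
  k2: at (p, q) = (0.969138, 1.286135), (dp/dtau, dq/dtau) = (1.639752, 0.897231); Gamma_ppp = 0.000000, Gamma_ppq = 0.000000, Gamma_pqq = -0.527596, Gamma_qpp = 0.000000, Gamma_qpq = 0.111493, Gamma_qqq = 0.000000; k2 = (1.639752, 0.897231, 0.424727, -0.328066)
  k3: at (p, q) = (0.973629, 1.282764), (dp/dtau, dq/dtau) = (1.637314, 0.898130); Gamma_ppp = 0.000000, Gamma_ppq = 0.000000, Gamma_pqq = -0.527861, Gamma_qpp = 0.000000, Gamma_qpq = 0.111438, Gamma_qqq = 0.000000; k3 = (1.637314, 0.898130, 0.425792, -0.327743)
  k4: at (p, q) = (1.137117, 1.372667), (dp/dtau, dq/dtau) = (1.680000, 0.865388); Gamma_ppp = 0.000000, Gamma_ppq = 0.000000, Gamma_pqq = -0.537477, Gamma_qpp = 0.000000, Gamma_qpq = 0.109444, Gamma_qqq = 0.000000; k4 = (1.680000, 0.865388, 0.402515, -0.318230)
  Y <- Y + (h/6)(k1 + 2k2 + 2k3 + k4): p = 1.1373, q = 1.3726, dp/dtau = 1.6799, dq/dtau = 0.8654

Answer: p = 1.1373, q = 1.3726, dp/dtau = 1.6799, dq/dtau = 0.8654


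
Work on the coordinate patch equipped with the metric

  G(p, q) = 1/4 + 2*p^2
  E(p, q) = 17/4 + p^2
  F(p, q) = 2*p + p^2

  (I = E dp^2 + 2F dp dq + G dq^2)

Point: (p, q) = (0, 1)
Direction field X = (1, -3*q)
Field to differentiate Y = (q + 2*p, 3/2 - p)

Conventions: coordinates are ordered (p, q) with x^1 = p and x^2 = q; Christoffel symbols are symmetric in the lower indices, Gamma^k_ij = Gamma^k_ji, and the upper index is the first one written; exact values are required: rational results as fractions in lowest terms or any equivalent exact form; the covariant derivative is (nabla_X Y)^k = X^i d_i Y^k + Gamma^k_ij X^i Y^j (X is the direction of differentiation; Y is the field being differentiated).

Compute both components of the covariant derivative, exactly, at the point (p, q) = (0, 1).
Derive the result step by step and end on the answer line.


E = 17/4, F = 0, G = 1/4 at the point
E_p = 0, E_q = 0, F_p = 2, F_q = 0, G_p = 0, G_q = 0
EG - F^2 = 17/16;  g^inv = (16/17) * [[1/4, 0], [0, 17/4]]
first-kind symbols [ij,l] = (1/2)(d_i g_jl + d_j g_il - d_l g_ij): [pp,p] = E_p/2 = 0, [pp,q] = F_p - E_q/2 = 2, [pq,p] = E_q/2 = 0, [pq,q] = G_p/2 = 0, [qq,p] = F_q - G_p/2 = 0, [qq,q] = G_q/2 = 0
Gamma^p_ij = (G*[ij,p] - F*[ij,q])/(EG - F^2), Gamma^q_ij = (E*[ij,q] - F*[ij,p])/(EG - F^2)
Gamma_ppp = 0, Gamma_ppq = 0, Gamma_pqq = 0, Gamma_qpp = 8, Gamma_qpq = 0, Gamma_qqq = 0
X = (1, -3), Y = (1, 3/2) at the point

Answer: (nabla_X Y)^p = -1, (nabla_X Y)^q = 7


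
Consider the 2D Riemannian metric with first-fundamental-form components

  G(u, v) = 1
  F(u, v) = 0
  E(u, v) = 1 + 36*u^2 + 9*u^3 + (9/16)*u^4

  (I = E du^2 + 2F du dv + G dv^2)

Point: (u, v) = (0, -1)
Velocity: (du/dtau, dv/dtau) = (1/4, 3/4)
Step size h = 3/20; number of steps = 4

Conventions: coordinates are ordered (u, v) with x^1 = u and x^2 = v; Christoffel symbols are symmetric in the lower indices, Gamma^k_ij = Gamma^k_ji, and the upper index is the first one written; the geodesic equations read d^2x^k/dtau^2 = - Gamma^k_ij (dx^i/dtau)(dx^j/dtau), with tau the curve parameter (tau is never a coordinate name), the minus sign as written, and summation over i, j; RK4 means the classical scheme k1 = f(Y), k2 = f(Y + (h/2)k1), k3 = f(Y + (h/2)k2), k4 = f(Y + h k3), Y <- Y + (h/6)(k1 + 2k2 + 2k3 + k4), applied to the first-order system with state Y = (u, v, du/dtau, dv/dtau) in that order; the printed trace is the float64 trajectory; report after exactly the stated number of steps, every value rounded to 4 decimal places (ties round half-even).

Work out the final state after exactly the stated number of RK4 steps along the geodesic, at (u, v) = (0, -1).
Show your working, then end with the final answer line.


f(Y) = (du/dtau, dv/dtau, -Gamma^u_ij Y'^i Y'^j, -Gamma^v_ij Y'^i Y'^j) with the Gammas evaluated at the stage position; h = 0.150000; intermediate values shown to 6 dp
step 0: u = 0.0000, v = -1.0000, du/dtau = 0.2500, dv/dtau = 0.7500
step 1:
  k1: at (u, v) = (0.000000, -1.000000), (du/dtau, dv/dtau) = (0.250000, 0.750000); Gamma_uuu = 0.000000, Gamma_uuv = 0.000000, Gamma_uvv = 0.000000, Gamma_vuu = 0.000000, Gamma_vuv = 0.000000, Gamma_vvv = 0.000000; k1 = (0.250000, 0.750000, 0.000000, 0.000000)
  k2: at (u, v) = (0.018750, -0.943750), (du/dtau, dv/dtau) = (0.250000, 0.750000); Gamma_uuu = 0.671219, Gamma_uuv = 0.000000, Gamma_uvv = 0.000000, Gamma_vuu = 0.000000, Gamma_vuv = 0.000000, Gamma_vvv = 0.000000; k2 = (0.250000, 0.750000, -0.041951, 0.000000)
  k3: at (u, v) = (0.018750, -0.943750), (du/dtau, dv/dtau) = (0.246854, 0.750000); Gamma_uuu = 0.671219, Gamma_uuv = 0.000000, Gamma_uvv = 0.000000, Gamma_vuu = 0.000000, Gamma_vuv = 0.000000, Gamma_vvv = 0.000000; k3 = (0.246854, 0.750000, -0.040902, 0.000000)
  k4: at (u, v) = (0.037028, -0.887500), (du/dtau, dv/dtau) = (0.243865, 0.750000); Gamma_uuu = 1.287440, Gamma_uuv = 0.000000, Gamma_uvv = 0.000000, Gamma_vuu = 0.000000, Gamma_vuv = 0.000000, Gamma_vvv = 0.000000; k4 = (0.243865, 0.750000, -0.076564, 0.000000)
  Y <- Y + (h/6)(k1 + 2k2 + 2k3 + k4): u = 0.0372, v = -0.8875, du/dtau = 0.2439, dv/dtau = 0.7500
step 2:
  k1: at (u, v) = (0.037189, -0.887500), (du/dtau, dv/dtau) = (0.243943, 0.750000); Gamma_uuu = 1.292587, Gamma_uuv = 0.000000, Gamma_uvv = 0.000000, Gamma_vuu = 0.000000, Gamma_vuv = 0.000000, Gamma_vvv = 0.000000; k1 = (0.243943, 0.750000, -0.076920, 0.000000)
  k2: at (u, v) = (0.055485, -0.831250), (du/dtau, dv/dtau) = (0.238174, 0.750000); Gamma_uuu = 1.833213, Gamma_uuv = 0.000000, Gamma_uvv = 0.000000, Gamma_vuu = 0.000000, Gamma_vuv = 0.000000, Gamma_vvv = 0.000000; k2 = (0.238174, 0.750000, -0.103993, 0.000000)
  k3: at (u, v) = (0.055052, -0.831250), (du/dtau, dv/dtau) = (0.236144, 0.750000); Gamma_uuu = 1.821504, Gamma_uuv = 0.000000, Gamma_uvv = 0.000000, Gamma_vuu = 0.000000, Gamma_vuv = 0.000000, Gamma_vvv = 0.000000; k3 = (0.236144, 0.750000, -0.101574, 0.000000)
  k4: at (u, v) = (0.072611, -0.775000), (du/dtau, dv/dtau) = (0.228707, 0.750000); Gamma_uuu = 2.250630, Gamma_uuv = 0.000000, Gamma_uvv = 0.000000, Gamma_vuu = 0.000000, Gamma_vuv = 0.000000, Gamma_vvv = 0.000000; k4 = (0.228707, 0.750000, -0.117724, 0.000000)
  Y <- Y + (h/6)(k1 + 2k2 + 2k3 + k4): u = 0.0727, v = -0.7750, du/dtau = 0.2288, dv/dtau = 0.7500
step 3:
  k1: at (u, v) = (0.072721, -0.775000), (du/dtau, dv/dtau) = (0.228799, 0.750000); Gamma_uuu = 2.253028, Gamma_uuv = 0.000000, Gamma_uvv = 0.000000, Gamma_vuu = 0.000000, Gamma_vuv = 0.000000, Gamma_vvv = 0.000000; k1 = (0.228799, 0.750000, -0.117944, 0.000000)
  k2: at (u, v) = (0.089881, -0.718750), (du/dtau, dv/dtau) = (0.219953, 0.750000); Gamma_uuu = 2.578695, Gamma_uuv = 0.000000, Gamma_uvv = 0.000000, Gamma_vuu = 0.000000, Gamma_vuv = 0.000000, Gamma_vvv = 0.000000; k2 = (0.219953, 0.750000, -0.124756, 0.000000)
  k3: at (u, v) = (0.089218, -0.718750), (du/dtau, dv/dtau) = (0.219442, 0.750000); Gamma_uuu = 2.567789, Gamma_uuv = 0.000000, Gamma_uvv = 0.000000, Gamma_vuu = 0.000000, Gamma_vuv = 0.000000, Gamma_vvv = 0.000000; k3 = (0.219442, 0.750000, -0.123651, 0.000000)
  k4: at (u, v) = (0.105638, -0.662500), (du/dtau, dv/dtau) = (0.210251, 0.750000); Gamma_uuu = 2.800122, Gamma_uuv = 0.000000, Gamma_uvv = 0.000000, Gamma_vuu = 0.000000, Gamma_vuv = 0.000000, Gamma_vvv = 0.000000; k4 = (0.210251, 0.750000, -0.123781, 0.000000)
  Y <- Y + (h/6)(k1 + 2k2 + 2k3 + k4): u = 0.1057, v = -0.6625, du/dtau = 0.2103, dv/dtau = 0.7500
step 4:
  k1: at (u, v) = (0.105667, -0.662500), (du/dtau, dv/dtau) = (0.210335, 0.750000); Gamma_uuu = 2.800474, Gamma_uuv = 0.000000, Gamma_uvv = 0.000000, Gamma_vuu = 0.000000, Gamma_vuv = 0.000000, Gamma_vvv = 0.000000; k1 = (0.210335, 0.750000, -0.123896, 0.000000)
  k2: at (u, v) = (0.121443, -0.606250), (du/dtau, dv/dtau) = (0.201043, 0.750000); Gamma_uuu = 2.955731, Gamma_uuv = 0.000000, Gamma_uvv = 0.000000, Gamma_vuu = 0.000000, Gamma_vuv = 0.000000, Gamma_vvv = 0.000000; k2 = (0.201043, 0.750000, -0.119466, 0.000000)
  k3: at (u, v) = (0.120746, -0.606250), (du/dtau, dv/dtau) = (0.201375, 0.750000); Gamma_uuu = 2.950138, Gamma_uuv = 0.000000, Gamma_uvv = 0.000000, Gamma_vuu = 0.000000, Gamma_vuv = 0.000000, Gamma_vvv = 0.000000; k3 = (0.201375, 0.750000, -0.119634, 0.000000)
  k4: at (u, v) = (0.135874, -0.550000), (du/dtau, dv/dtau) = (0.192390, 0.750000); Gamma_uuu = 3.048208, Gamma_uuv = 0.000000, Gamma_uvv = 0.000000, Gamma_vuu = 0.000000, Gamma_vuv = 0.000000, Gamma_vvv = 0.000000; k4 = (0.192390, 0.750000, -0.112826, 0.000000)
  Y <- Y + (h/6)(k1 + 2k2 + 2k3 + k4): u = 0.1359, v = -0.5500, du/dtau = 0.1925, dv/dtau = 0.7500

Answer: u = 0.1359, v = -0.5500, du/dtau = 0.1925, dv/dtau = 0.7500


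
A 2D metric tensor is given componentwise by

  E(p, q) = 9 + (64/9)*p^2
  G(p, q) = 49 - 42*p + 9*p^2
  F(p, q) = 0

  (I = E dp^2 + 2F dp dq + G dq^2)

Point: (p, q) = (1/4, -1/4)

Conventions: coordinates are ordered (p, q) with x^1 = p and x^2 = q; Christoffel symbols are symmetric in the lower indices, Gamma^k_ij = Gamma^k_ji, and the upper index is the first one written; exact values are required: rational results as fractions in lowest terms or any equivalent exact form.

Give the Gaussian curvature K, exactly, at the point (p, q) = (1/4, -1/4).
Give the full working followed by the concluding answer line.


E = 85/9, F = 0, G = 625/16, EG - F^2 = 53125/144 at the point
E_p = 32/9, E_q = 0, F_p = 0, F_q = 0, G_p = -75/2, G_q = 0
E_qq = 0, F_pq = 0, G_pp = 18
Using the Brioschi determinant formula for K from the metric derivatives:
M1 = [[-E_qq/2 + F_pq - G_pp/2, E_p/2, F_p - E_q/2], [F_q - G_p/2, E, F], [G_q/2, F, G]] = [[-9, 16/9, 0], [75/4, 85/9, 0], [0, 0, 625/16]]; det M1 = -221875/48
M2 = [[0, E_q/2, G_p/2], [E_q/2, E, F], [G_p/2, F, G]] = [[0, 0, -75/4], [0, 85/9, 0], [-75/4, 0, 625/16]]; det M2 = -53125/16
det M1 - det M2 = -15625/12; K = -15625/12 / (53125/144)^2 = -1728/180625

Answer: K = -1728/180625


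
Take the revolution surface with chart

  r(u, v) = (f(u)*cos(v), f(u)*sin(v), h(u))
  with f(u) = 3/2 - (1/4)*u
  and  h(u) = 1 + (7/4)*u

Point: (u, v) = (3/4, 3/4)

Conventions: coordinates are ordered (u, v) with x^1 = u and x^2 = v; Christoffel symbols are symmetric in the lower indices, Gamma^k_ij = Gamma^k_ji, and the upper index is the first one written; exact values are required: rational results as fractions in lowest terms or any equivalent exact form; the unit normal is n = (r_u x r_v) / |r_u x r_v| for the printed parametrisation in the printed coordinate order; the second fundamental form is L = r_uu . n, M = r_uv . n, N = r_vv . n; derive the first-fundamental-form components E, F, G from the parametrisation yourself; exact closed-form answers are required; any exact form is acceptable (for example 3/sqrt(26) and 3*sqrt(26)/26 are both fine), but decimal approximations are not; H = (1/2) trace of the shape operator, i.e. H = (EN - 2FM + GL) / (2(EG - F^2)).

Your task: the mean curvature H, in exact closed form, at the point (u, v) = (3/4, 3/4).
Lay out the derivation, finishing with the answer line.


f = 21/16, f' = -1/4, f'' = 0, h' = 7/4, h'' = 0
E = 25/8, F = 0, G = 441/256; answer radicand W^2 = 25/8
unnormalised second-form numerators: l = 0, m = 0, n = 147/64; L = l/sqrt(25/8), and similarly M = m/sqrt(W^2), N = n/sqrt(W^2)
H = (E*n - 2*F*m + G*l) / (2*(EG - F^2)*sqrt(W^2)); E*n - 2*F*m + G*l = 3675/512, EG - F^2 = 11025/2048, so H = (2/3)/sqrt(25/8)

Answer: H = 4*sqrt(2)/15


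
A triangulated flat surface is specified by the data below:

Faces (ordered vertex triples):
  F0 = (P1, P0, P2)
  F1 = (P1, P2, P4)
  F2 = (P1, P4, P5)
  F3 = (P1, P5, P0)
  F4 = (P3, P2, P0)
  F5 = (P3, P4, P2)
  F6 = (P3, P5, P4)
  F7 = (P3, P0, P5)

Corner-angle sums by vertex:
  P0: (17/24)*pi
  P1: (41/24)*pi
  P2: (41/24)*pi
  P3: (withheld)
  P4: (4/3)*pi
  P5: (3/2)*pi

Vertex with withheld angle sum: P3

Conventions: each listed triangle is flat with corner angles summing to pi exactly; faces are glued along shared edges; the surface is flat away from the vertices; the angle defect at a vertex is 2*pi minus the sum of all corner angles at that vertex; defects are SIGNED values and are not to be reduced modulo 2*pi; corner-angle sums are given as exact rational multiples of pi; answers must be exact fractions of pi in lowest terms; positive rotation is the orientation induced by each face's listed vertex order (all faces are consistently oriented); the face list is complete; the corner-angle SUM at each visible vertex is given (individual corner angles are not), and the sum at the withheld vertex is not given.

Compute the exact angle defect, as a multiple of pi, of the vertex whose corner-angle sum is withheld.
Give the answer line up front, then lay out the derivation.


Answer: defect(P3) = (23/24)*pi

V = 6, E = 12, F = 8; chi = V - E + F = 2
Gauss-Bonnet: total defect = 2*pi*chi = 4*pi; visible defects sum to (73/24)*pi


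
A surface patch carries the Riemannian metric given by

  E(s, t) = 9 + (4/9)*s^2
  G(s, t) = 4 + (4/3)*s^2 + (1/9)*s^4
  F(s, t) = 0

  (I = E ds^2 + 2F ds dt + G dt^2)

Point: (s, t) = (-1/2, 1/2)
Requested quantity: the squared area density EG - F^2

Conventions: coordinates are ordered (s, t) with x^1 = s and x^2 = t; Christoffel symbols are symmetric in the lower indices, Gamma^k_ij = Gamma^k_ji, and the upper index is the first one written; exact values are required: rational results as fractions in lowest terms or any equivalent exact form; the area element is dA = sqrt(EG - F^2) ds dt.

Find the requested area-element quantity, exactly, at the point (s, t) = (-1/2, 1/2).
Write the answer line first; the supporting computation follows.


Answer: EG - F^2 = 25625/648

E = 82/9, F = 0, G = 625/144; EG - F^2 = 25625/648


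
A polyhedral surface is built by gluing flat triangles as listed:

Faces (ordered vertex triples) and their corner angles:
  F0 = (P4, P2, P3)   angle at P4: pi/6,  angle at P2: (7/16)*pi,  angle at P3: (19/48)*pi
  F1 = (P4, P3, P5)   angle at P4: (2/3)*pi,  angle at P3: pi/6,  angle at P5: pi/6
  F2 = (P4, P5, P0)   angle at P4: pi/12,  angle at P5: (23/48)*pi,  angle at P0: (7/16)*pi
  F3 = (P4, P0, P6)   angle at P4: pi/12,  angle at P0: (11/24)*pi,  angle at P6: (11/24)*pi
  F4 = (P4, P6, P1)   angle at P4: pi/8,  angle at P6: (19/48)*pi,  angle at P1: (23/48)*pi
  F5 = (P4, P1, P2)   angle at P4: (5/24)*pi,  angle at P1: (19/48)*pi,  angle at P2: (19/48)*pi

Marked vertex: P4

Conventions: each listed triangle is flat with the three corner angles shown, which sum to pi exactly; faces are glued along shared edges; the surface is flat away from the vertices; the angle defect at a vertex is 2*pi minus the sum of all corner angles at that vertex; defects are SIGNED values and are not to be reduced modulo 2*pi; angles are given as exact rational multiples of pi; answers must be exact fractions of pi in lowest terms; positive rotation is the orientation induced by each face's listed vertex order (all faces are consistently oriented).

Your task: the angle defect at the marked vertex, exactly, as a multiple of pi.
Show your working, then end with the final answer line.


Sum of corner angles at P4: (4/3)*pi
defect = 2*pi - (4/3)*pi

Answer: defect(P4) = (2/3)*pi


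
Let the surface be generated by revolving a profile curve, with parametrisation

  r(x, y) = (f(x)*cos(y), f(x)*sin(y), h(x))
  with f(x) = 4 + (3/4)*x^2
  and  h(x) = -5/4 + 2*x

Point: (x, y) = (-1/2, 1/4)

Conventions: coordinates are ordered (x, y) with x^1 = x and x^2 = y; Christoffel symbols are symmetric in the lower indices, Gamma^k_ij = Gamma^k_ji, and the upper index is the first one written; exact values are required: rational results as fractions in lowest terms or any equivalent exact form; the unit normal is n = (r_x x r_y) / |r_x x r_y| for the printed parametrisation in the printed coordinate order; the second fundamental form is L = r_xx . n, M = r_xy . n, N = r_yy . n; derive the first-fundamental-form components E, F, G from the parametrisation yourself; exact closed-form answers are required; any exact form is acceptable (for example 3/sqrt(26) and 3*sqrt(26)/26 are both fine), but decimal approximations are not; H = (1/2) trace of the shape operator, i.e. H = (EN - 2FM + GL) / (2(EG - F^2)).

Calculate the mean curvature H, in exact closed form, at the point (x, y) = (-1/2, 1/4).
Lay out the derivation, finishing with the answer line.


f = 67/16, f' = -3/4, f'' = 3/2, h' = 2, h'' = 0
E = 73/16, F = 0, G = 4489/256; answer radicand W^2 = 73/16
unnormalised second-form numerators: l = -3, m = 0, n = 67/8; L = l/sqrt(73/16), and similarly M = m/sqrt(W^2), N = n/sqrt(W^2)
H = (E*n - 2*F*m + G*l) / (2*(EG - F^2)*sqrt(W^2)); E*n - 2*F*m + G*l = -3685/256, EG - F^2 = 327697/4096, so H = (-440/4891)/sqrt(73/16)

Answer: H = -1760*sqrt(73)/357043


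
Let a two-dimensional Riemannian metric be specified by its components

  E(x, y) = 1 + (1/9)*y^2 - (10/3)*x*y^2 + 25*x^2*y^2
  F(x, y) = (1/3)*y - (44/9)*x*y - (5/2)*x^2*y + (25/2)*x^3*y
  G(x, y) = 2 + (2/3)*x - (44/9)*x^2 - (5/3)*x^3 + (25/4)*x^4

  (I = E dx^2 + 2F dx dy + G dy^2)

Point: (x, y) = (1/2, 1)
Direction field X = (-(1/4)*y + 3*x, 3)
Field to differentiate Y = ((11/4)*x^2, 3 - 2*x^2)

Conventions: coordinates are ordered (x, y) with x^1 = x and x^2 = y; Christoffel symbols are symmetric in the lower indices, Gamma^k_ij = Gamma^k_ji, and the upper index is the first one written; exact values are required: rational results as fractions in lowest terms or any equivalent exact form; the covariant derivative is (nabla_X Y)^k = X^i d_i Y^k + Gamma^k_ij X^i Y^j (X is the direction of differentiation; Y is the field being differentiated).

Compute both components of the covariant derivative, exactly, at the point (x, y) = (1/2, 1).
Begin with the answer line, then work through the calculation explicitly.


Answer: (nabla_X Y)^x = 499927/55184, (nabla_X Y)^y = -107759/27592

E = 205/36, F = -169/144, G = 745/576 at the point
E_x = 65/3, E_y = 169/18, F_x = 143/72, F_y = -169/144, G_x = -169/72, G_y = 0
EG - F^2 = 3449/576;  g^inv = (576/3449) * [[745/576, 169/144], [169/144, 205/36]]
first-kind symbols [ij,l] = (1/2)(d_i g_jl + d_j g_il - d_l g_ij): [xx,x] = E_x/2 = 65/6, [xx,y] = F_x - E_y/2 = -65/24, [xy,x] = E_y/2 = 169/36, [xy,y] = G_x/2 = -169/144, [yy,x] = F_y - G_x/2 = 0, [yy,y] = G_y/2 = 0
Gamma^x_ij = (G*[ij,x] - F*[ij,y])/(EG - F^2), Gamma^y_ij = (E*[ij,y] - F*[ij,x])/(EG - F^2)
Gamma_xxx = 6240/3449, Gamma_xxy = 2704/3449, Gamma_xyy = 0, Gamma_yxx = -1560/3449, Gamma_yxy = -676/3449, Gamma_yyy = 0
X = (5/4, 3), Y = (11/16, 5/2) at the point


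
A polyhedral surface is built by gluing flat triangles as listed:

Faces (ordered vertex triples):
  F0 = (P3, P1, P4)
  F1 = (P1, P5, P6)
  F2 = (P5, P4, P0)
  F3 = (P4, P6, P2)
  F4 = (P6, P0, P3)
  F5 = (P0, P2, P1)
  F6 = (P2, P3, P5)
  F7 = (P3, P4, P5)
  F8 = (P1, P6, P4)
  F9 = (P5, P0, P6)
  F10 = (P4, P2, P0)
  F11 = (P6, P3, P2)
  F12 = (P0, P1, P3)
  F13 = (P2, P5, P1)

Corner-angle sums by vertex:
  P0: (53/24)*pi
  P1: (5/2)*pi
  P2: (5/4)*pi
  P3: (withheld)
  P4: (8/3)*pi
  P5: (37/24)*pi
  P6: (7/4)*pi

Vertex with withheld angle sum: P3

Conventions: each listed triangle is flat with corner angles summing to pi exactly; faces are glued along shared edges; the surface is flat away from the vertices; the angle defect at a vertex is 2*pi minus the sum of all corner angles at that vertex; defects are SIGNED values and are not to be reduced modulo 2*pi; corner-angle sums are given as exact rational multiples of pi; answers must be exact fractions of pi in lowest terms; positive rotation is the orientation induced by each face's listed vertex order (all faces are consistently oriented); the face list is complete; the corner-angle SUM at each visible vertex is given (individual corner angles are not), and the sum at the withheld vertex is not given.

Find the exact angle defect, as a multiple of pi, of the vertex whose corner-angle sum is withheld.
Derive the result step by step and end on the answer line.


V = 7, E = 21, F = 14; chi = V - E + F = 0
Gauss-Bonnet: total defect = 2*pi*chi = 0; visible defects sum to pi/12

Answer: defect(P3) = -pi/12


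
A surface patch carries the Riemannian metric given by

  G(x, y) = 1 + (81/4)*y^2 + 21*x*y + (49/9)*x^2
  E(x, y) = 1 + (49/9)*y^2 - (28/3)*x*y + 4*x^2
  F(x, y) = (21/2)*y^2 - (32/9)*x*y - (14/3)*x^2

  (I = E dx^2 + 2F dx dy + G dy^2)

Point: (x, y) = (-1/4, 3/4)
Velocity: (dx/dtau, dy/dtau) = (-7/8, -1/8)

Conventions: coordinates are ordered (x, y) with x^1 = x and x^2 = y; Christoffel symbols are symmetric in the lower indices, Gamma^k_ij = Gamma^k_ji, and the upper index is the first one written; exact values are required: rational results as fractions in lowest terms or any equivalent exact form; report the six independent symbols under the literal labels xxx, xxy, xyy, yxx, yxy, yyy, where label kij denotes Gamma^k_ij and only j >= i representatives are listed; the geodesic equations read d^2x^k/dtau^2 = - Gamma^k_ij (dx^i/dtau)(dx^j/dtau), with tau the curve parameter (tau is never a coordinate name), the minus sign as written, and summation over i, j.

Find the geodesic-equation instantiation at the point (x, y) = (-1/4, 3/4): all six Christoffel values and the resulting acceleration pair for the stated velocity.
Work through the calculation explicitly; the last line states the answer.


E = 97/16, F = 201/32, G = 5065/576 at the point
E_x = -9, E_y = 21/2, F_x = -1/3, F_y = 599/36, G_x = 469/36, G_y = 201/8
EG - F^2 = 7981/576;  g^inv = (576/7981) * [[5065/576, -201/32], [-201/32, 97/16]]
first-kind symbols [ij,l] = (1/2)(d_i g_jl + d_j g_il - d_l g_ij): [xx,x] = E_x/2 = -9/2, [xx,y] = F_x - E_y/2 = -67/12, [xy,x] = E_y/2 = 21/4, [xy,y] = G_x/2 = 469/72, [yy,x] = F_y - G_x/2 = 81/8, [yy,y] = G_y/2 = 201/16
Gamma^x_ij = (G*[ij,x] - F*[ij,y])/(EG - F^2), Gamma^y_ij = (E*[ij,y] - F*[ij,x])/(EG - F^2)
Gamma_xxx = -2592/7981, Gamma_xxy = 3024/7981, Gamma_xyy = 5832/7981, Gamma_yxx = -3216/7981, Gamma_yxy = 3752/7981, Gamma_yyy = 7236/7981
d^2x/dtau^2 = -(Gamma_xxx*(-7/8)^2 + 2*Gamma_xxy*(-7/8)*(-1/8) + Gamma_xyy*(-1/8)^2) = 9855/63848
d^2y/dtau^2 = -(Gamma_yxx*(-7/8)^2 + 2*Gamma_yxy*(-7/8)*(-1/8) + Gamma_yyy*(-1/8)^2) = 24455/127696

Answer: Gamma_xxx = -2592/7981, Gamma_xxy = 3024/7981, Gamma_xyy = 5832/7981, Gamma_yxx = -3216/7981, Gamma_yxy = 3752/7981, Gamma_yyy = 7236/7981; accelerations (d^2x/dtau^2, d^2y/dtau^2) = (9855/63848, 24455/127696)


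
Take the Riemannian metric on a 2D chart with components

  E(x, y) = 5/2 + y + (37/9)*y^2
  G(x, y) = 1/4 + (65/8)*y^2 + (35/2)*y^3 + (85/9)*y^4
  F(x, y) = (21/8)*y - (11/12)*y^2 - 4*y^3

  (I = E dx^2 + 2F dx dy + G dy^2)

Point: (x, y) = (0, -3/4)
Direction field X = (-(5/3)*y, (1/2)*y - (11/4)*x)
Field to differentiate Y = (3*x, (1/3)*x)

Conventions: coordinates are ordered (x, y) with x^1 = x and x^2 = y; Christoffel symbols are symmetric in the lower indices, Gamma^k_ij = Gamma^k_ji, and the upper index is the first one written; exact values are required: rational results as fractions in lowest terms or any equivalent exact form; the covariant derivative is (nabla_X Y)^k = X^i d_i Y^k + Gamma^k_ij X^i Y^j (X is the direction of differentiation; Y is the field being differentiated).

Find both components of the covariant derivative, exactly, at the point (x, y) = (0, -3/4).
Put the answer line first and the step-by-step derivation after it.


Answer: (nabla_X Y)^x = 15/4, (nabla_X Y)^y = 5/12

E = 65/16, F = -51/64, G = 109/256 at the point
E_x = 0, E_y = -31/6, F_x = 0, F_y = -11/4, G_x = 0, G_y = 45/32
EG - F^2 = 1121/1024;  g^inv = (1024/1121) * [[109/256, 51/64], [51/64, 65/16]]
first-kind symbols [ij,l] = (1/2)(d_i g_jl + d_j g_il - d_l g_ij): [xx,x] = E_x/2 = 0, [xx,y] = F_x - E_y/2 = 31/12, [xy,x] = E_y/2 = -31/12, [xy,y] = G_x/2 = 0, [yy,x] = F_y - G_x/2 = -11/4, [yy,y] = G_y/2 = 45/64
Gamma^x_ij = (G*[ij,x] - F*[ij,y])/(EG - F^2), Gamma^y_ij = (E*[ij,y] - F*[ij,x])/(EG - F^2)
Gamma_xxx = 2108/1121, Gamma_xxy = -3379/3363, Gamma_xyy = -2501/4484, Gamma_yxx = 32240/3363, Gamma_yxy = -2108/1121, Gamma_yyy = 681/1121
X = (5/4, -3/8), Y = (0, 0) at the point


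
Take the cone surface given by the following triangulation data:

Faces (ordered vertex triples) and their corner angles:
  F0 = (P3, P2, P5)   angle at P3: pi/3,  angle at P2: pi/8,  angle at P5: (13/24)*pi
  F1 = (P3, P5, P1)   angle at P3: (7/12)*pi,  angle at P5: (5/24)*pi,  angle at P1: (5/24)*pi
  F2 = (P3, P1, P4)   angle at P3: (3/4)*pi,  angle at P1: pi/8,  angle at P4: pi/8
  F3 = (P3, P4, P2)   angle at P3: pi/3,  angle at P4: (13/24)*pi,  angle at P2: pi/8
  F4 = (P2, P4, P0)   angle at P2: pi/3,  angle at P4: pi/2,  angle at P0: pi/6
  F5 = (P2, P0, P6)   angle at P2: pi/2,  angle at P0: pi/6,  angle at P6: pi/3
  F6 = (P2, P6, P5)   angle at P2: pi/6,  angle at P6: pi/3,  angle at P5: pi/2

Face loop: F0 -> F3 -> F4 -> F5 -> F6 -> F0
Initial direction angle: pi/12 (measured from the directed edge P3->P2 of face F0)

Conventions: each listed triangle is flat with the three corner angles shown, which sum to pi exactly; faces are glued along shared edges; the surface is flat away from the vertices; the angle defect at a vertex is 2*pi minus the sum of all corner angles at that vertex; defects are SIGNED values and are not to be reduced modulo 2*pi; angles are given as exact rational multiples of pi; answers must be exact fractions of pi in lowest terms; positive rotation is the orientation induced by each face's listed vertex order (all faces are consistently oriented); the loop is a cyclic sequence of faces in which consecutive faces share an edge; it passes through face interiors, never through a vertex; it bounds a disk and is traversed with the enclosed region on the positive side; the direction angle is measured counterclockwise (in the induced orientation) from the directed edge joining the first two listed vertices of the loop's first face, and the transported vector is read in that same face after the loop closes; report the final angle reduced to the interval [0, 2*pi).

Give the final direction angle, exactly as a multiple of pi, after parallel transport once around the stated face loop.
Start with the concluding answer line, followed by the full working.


Answer: final direction angle = (5/6)*pi

enclosed vertex P2: corner angles sum to (5/4)*pi, defect = 2*pi - (5/4)*pi = (3/4)*pi
holonomy = initial angle + sum of enclosed defects (mod 2*pi), positive in the induced orientation
final angle = pi/12 + (3/4)*pi = (5/6)*pi (mod 2*pi)


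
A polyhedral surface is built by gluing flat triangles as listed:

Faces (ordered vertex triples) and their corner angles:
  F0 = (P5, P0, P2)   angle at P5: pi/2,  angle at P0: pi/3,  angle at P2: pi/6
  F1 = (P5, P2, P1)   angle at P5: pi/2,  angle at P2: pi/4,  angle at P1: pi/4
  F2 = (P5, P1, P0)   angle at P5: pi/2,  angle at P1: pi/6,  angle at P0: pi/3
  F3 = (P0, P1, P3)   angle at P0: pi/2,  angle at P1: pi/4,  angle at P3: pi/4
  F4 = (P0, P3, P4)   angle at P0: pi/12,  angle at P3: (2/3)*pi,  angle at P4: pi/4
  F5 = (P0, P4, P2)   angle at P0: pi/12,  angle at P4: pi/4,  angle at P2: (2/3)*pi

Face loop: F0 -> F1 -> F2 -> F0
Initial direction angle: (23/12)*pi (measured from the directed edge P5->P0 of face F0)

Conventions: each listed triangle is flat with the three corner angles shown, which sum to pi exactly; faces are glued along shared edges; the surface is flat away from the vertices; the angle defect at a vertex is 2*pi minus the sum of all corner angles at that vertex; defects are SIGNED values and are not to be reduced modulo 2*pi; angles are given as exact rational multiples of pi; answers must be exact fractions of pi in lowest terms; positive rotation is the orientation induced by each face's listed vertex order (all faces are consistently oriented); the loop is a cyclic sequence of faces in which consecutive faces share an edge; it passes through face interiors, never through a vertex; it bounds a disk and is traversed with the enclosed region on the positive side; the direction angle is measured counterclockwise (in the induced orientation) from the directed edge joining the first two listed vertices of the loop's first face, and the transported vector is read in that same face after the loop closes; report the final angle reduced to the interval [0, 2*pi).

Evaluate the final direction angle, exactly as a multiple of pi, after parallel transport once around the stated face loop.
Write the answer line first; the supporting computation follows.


Answer: final direction angle = (5/12)*pi

enclosed vertex P5: corner angles sum to (3/2)*pi, defect = 2*pi - (3/2)*pi = pi/2
transport around the loop rotates by the sum of enclosed defects; add to the initial angle mod 2*pi
final angle = (23/12)*pi + pi/2 = (5/12)*pi (mod 2*pi)


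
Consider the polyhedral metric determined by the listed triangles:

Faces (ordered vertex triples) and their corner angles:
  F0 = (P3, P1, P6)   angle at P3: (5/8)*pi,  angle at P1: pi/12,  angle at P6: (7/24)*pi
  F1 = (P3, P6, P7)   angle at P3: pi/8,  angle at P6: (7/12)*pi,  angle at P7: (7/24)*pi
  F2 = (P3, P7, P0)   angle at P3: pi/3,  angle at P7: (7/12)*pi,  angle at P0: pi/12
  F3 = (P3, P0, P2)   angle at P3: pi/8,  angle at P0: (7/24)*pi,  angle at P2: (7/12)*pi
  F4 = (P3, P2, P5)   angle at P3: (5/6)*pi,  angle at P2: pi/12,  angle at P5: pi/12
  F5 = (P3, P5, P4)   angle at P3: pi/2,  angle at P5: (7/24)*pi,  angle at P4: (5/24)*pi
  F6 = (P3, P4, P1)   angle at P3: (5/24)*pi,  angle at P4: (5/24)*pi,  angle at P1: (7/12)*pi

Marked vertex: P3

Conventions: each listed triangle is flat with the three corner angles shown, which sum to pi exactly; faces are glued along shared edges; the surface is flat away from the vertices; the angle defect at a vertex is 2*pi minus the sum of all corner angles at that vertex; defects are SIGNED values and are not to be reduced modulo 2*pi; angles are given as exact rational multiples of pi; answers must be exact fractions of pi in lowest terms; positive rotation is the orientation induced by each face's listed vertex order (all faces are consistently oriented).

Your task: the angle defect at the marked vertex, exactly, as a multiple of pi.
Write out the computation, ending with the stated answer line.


Sum of corner angles at P3: (11/4)*pi
defect = 2*pi - (11/4)*pi

Answer: defect(P3) = (-3/4)*pi


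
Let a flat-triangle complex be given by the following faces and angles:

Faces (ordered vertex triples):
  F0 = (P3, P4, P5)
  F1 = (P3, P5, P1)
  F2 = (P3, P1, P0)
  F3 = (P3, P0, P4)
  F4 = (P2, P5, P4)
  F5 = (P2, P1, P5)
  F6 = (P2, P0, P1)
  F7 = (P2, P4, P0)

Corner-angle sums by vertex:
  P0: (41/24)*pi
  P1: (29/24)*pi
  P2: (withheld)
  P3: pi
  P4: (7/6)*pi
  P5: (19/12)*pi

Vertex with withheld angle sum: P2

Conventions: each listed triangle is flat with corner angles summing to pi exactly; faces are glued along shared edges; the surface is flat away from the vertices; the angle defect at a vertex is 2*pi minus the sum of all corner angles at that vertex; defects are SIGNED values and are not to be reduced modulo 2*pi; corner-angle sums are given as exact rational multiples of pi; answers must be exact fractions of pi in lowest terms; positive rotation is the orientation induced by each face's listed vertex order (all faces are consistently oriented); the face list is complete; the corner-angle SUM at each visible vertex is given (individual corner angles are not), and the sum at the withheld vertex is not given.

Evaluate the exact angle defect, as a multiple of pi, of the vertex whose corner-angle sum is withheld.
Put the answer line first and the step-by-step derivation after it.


Answer: defect(P2) = (2/3)*pi

V = 6, E = 12, F = 8; chi = V - E + F = 2
Gauss-Bonnet: total defect = 2*pi*chi = 4*pi; visible defects sum to (10/3)*pi


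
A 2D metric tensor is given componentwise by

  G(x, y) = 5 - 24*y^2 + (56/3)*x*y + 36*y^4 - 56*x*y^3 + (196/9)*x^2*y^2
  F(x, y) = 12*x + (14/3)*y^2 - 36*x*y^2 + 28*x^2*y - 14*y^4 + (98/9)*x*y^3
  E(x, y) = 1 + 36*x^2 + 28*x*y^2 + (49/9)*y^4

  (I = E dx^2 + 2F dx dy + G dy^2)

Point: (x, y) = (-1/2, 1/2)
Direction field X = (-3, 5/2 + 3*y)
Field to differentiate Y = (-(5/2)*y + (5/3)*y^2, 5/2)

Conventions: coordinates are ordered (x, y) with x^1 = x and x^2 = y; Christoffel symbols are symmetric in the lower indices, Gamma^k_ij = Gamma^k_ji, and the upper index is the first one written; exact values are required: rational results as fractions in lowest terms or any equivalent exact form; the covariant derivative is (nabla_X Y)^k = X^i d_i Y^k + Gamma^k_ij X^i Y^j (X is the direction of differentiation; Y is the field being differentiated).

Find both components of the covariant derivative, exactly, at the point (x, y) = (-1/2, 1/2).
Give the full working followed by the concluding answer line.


E = 985/144, F = 29/18, G = 13/9 at the point
E_x = -29, E_y = -203/18, F_x = -347/36, F_y = 223/12, G_x = -28/9, G_y = 100/9
EG - F^2 = 1049/144;  g^inv = (144/1049) * [[13/9, -29/18], [-29/18, 985/144]]
first-kind symbols [ij,l] = (1/2)(d_i g_jl + d_j g_il - d_l g_ij): [xx,x] = E_x/2 = -29/2, [xx,y] = F_x - E_y/2 = -4, [xy,x] = E_y/2 = -203/36, [xy,y] = G_x/2 = -14/9, [yy,x] = F_y - G_x/2 = 725/36, [yy,y] = G_y/2 = 50/9
Gamma^x_ij = (G*[ij,x] - F*[ij,y])/(EG - F^2), Gamma^y_ij = (E*[ij,y] - F*[ij,x])/(EG - F^2)
Gamma_xxx = -2088/1049, Gamma_xxy = -812/1049, Gamma_xyy = 2900/1049, Gamma_yxx = -576/1049, Gamma_yxy = -224/1049, Gamma_yyy = 800/1049
X = (-3, 4), Y = (-5/6, 5/2) at the point

Answer: (nabla_X Y)^x = 29080/1049, (nabla_X Y)^y = 26960/3147


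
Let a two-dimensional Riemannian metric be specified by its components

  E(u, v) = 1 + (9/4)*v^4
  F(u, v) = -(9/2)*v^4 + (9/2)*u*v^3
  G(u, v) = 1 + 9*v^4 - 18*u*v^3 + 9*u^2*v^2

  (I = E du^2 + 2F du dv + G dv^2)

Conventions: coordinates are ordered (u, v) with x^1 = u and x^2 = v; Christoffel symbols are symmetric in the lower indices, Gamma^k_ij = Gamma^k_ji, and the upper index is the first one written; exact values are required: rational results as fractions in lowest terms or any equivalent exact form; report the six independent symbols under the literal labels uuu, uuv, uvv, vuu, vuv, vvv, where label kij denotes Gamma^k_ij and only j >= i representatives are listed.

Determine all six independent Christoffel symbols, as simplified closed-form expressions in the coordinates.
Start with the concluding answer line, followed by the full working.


Answer: Gamma_uuu = 0, Gamma_uuv = 18*v^3/(36*u^2*v^2 - 72*u*v^3 + 45*v^4 + 4), Gamma_uvv = (18*u*v^2 - 36*v^3)/(36*u^2*v^2 - 72*u*v^3 + 45*v^4 + 4), Gamma_vuu = 0, Gamma_vuv = (36*u*v^2 - 36*v^3)/(36*u^2*v^2 - 72*u*v^3 + 45*v^4 + 4), Gamma_vvv = (36*u^2*v - 108*u*v^2 + 72*v^3)/(36*u^2*v^2 - 72*u*v^3 + 45*v^4 + 4)

E = 1 + (9/4)*v^4; F = -(9/2)*v^4 + (9/2)*u*v^3; G = 1 + 9*v^4 - 18*u*v^3 + 9*u^2*v^2
Gamma^k_ij = (1/2) g^{kl} (d_i g_jl + d_j g_il - d_l g_ij), with g^inv = (1/(EG-F^2)) [[G, -F], [-F, E]]
first partials: E_u = 0, E_v = 9*v^3, F_u = (9/2)*v^3, F_v = -18*v^3 + (27/2)*u*v^2, G_u = -18*v^3 + 18*u*v^2, G_v = 36*v^3 - 54*u*v^2 + 18*u^2*v
D = EG - F^2 = 1 + (45/4)*v^4 - 18*u*v^3 + 9*u^2*v^2
expanded: Gamma^u_uu = (G E_u - 2F F_u + F E_v)/(2D), Gamma^u_uv = (G E_v - F G_u)/(2D), Gamma^u_vv = (2G F_v - G G_u - F G_v)/(2D), Gamma^v_uu = (2E F_u - E E_v - F E_u)/(2D), Gamma^v_uv = (E G_u - F E_v)/(2D), Gamma^v_vv = (E G_v - 2F F_v + F G_u)/(2D); substitute and cancel common factors
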